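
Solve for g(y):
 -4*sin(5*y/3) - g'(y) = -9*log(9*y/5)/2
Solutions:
 g(y) = C1 + 9*y*log(y)/2 - 9*y*log(5)/2 - 9*y/2 + 9*y*log(3) + 12*cos(5*y/3)/5


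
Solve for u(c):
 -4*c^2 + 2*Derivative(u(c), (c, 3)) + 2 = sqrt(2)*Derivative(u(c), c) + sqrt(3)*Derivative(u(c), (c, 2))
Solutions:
 u(c) = C1 + C2*exp(c*(sqrt(3) + sqrt(3 + 8*sqrt(2)))/4) + C3*exp(c*(-sqrt(3 + 8*sqrt(2)) + sqrt(3))/4) - 2*sqrt(2)*c^3/3 + 2*sqrt(3)*c^2 - 8*c - 5*sqrt(2)*c


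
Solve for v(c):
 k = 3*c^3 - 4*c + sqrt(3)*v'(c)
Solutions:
 v(c) = C1 - sqrt(3)*c^4/4 + 2*sqrt(3)*c^2/3 + sqrt(3)*c*k/3


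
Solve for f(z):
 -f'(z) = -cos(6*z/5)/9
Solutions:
 f(z) = C1 + 5*sin(6*z/5)/54


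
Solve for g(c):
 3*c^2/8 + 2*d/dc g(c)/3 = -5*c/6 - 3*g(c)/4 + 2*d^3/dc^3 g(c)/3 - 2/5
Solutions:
 g(c) = C1*exp(-c*(8*18^(1/3)/(sqrt(5793) + 81)^(1/3) + 12^(1/3)*(sqrt(5793) + 81)^(1/3))/24)*sin(2^(1/3)*3^(1/6)*c*(-2^(1/3)*3^(2/3)*(sqrt(5793) + 81)^(1/3)/24 + (sqrt(5793) + 81)^(-1/3))) + C2*exp(-c*(8*18^(1/3)/(sqrt(5793) + 81)^(1/3) + 12^(1/3)*(sqrt(5793) + 81)^(1/3))/24)*cos(2^(1/3)*3^(1/6)*c*(-2^(1/3)*3^(2/3)*(sqrt(5793) + 81)^(1/3)/24 + (sqrt(5793) + 81)^(-1/3))) + C3*exp(c*(8*18^(1/3)/(sqrt(5793) + 81)^(1/3) + 12^(1/3)*(sqrt(5793) + 81)^(1/3))/12) - c^2/2 - 2*c/9 - 136/405


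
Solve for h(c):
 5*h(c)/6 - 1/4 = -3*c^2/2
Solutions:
 h(c) = 3/10 - 9*c^2/5


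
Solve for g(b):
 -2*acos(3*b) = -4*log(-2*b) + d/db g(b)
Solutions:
 g(b) = C1 + 4*b*log(-b) - 2*b*acos(3*b) - 4*b + 4*b*log(2) + 2*sqrt(1 - 9*b^2)/3


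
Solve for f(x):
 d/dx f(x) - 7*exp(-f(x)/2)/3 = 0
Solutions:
 f(x) = 2*log(C1 + 7*x/6)


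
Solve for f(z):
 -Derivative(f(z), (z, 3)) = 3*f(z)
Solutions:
 f(z) = C3*exp(-3^(1/3)*z) + (C1*sin(3^(5/6)*z/2) + C2*cos(3^(5/6)*z/2))*exp(3^(1/3)*z/2)


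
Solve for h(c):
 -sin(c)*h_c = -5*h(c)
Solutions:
 h(c) = C1*sqrt(cos(c) - 1)*(cos(c)^2 - 2*cos(c) + 1)/(sqrt(cos(c) + 1)*(cos(c)^2 + 2*cos(c) + 1))


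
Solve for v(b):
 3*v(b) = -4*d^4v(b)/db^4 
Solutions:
 v(b) = (C1*sin(3^(1/4)*b/2) + C2*cos(3^(1/4)*b/2))*exp(-3^(1/4)*b/2) + (C3*sin(3^(1/4)*b/2) + C4*cos(3^(1/4)*b/2))*exp(3^(1/4)*b/2)


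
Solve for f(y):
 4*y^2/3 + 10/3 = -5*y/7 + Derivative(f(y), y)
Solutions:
 f(y) = C1 + 4*y^3/9 + 5*y^2/14 + 10*y/3


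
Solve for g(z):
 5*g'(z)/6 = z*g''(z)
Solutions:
 g(z) = C1 + C2*z^(11/6)


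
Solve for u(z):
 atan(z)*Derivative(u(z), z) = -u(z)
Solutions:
 u(z) = C1*exp(-Integral(1/atan(z), z))


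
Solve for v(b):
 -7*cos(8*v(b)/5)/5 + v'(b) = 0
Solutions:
 -7*b/5 - 5*log(sin(8*v(b)/5) - 1)/16 + 5*log(sin(8*v(b)/5) + 1)/16 = C1


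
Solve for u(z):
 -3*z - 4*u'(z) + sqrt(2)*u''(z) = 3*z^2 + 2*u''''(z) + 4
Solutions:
 u(z) = C1 + C2*exp(3^(1/3)*z*(sqrt(2)*3^(1/3)/(sqrt(3)*sqrt(108 - sqrt(2))/2 + 9)^(1/3) + 2*(sqrt(3)*sqrt(108 - sqrt(2))/2 + 9)^(1/3))/12)*sin(z*(-3*sqrt(6)/(3*sqrt(3)*sqrt(108 - sqrt(2))/2 + 27)^(1/3) + 2*sqrt(3)*(3*sqrt(3)*sqrt(108 - sqrt(2))/2 + 27)^(1/3))/12) + C3*exp(3^(1/3)*z*(sqrt(2)*3^(1/3)/(sqrt(3)*sqrt(108 - sqrt(2))/2 + 9)^(1/3) + 2*(sqrt(3)*sqrt(108 - sqrt(2))/2 + 9)^(1/3))/12)*cos(z*(-3*sqrt(6)/(3*sqrt(3)*sqrt(108 - sqrt(2))/2 + 27)^(1/3) + 2*sqrt(3)*(3*sqrt(3)*sqrt(108 - sqrt(2))/2 + 27)^(1/3))/12) + C4*exp(-3^(1/3)*z*(sqrt(2)*3^(1/3)/(sqrt(3)*sqrt(108 - sqrt(2))/2 + 9)^(1/3) + 2*(sqrt(3)*sqrt(108 - sqrt(2))/2 + 9)^(1/3))/6) - z^3/4 - 3*z^2/8 - 3*sqrt(2)*z^2/16 - 19*z/16 - 3*sqrt(2)*z/16


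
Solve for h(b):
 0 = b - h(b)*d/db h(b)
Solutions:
 h(b) = -sqrt(C1 + b^2)
 h(b) = sqrt(C1 + b^2)


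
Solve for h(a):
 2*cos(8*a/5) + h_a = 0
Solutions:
 h(a) = C1 - 5*sin(8*a/5)/4


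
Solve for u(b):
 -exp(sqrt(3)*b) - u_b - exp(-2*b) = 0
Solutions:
 u(b) = C1 - sqrt(3)*exp(sqrt(3)*b)/3 + exp(-2*b)/2


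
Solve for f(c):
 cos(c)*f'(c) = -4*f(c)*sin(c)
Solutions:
 f(c) = C1*cos(c)^4


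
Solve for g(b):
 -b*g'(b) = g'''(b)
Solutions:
 g(b) = C1 + Integral(C2*airyai(-b) + C3*airybi(-b), b)


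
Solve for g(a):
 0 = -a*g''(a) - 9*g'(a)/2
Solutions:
 g(a) = C1 + C2/a^(7/2)


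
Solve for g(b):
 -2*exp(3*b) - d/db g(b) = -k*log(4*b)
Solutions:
 g(b) = C1 + b*k*log(b) + b*k*(-1 + 2*log(2)) - 2*exp(3*b)/3


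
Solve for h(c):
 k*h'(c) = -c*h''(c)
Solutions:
 h(c) = C1 + c^(1 - re(k))*(C2*sin(log(c)*Abs(im(k))) + C3*cos(log(c)*im(k)))


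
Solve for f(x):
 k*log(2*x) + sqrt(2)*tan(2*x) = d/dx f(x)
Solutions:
 f(x) = C1 + k*x*(log(x) - 1) + k*x*log(2) - sqrt(2)*log(cos(2*x))/2


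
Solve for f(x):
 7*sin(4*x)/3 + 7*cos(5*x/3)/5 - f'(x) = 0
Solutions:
 f(x) = C1 + 21*sin(5*x/3)/25 - 7*cos(4*x)/12


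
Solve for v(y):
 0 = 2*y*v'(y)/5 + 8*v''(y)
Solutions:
 v(y) = C1 + C2*erf(sqrt(10)*y/20)


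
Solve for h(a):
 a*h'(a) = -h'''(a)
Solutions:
 h(a) = C1 + Integral(C2*airyai(-a) + C3*airybi(-a), a)


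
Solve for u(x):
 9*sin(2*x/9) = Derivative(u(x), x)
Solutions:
 u(x) = C1 - 81*cos(2*x/9)/2


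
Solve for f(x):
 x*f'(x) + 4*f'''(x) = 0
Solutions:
 f(x) = C1 + Integral(C2*airyai(-2^(1/3)*x/2) + C3*airybi(-2^(1/3)*x/2), x)


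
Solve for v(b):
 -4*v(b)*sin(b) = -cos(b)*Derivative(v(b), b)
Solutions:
 v(b) = C1/cos(b)^4


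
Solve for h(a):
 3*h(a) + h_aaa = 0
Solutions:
 h(a) = C3*exp(-3^(1/3)*a) + (C1*sin(3^(5/6)*a/2) + C2*cos(3^(5/6)*a/2))*exp(3^(1/3)*a/2)


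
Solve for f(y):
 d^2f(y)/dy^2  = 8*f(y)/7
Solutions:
 f(y) = C1*exp(-2*sqrt(14)*y/7) + C2*exp(2*sqrt(14)*y/7)


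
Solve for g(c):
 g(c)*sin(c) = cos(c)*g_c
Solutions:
 g(c) = C1/cos(c)


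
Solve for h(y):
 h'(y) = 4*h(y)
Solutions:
 h(y) = C1*exp(4*y)


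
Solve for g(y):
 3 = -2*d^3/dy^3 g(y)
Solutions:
 g(y) = C1 + C2*y + C3*y^2 - y^3/4


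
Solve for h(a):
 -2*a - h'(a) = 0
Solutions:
 h(a) = C1 - a^2


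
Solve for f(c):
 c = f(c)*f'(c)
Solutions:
 f(c) = -sqrt(C1 + c^2)
 f(c) = sqrt(C1 + c^2)


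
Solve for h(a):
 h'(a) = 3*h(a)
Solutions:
 h(a) = C1*exp(3*a)


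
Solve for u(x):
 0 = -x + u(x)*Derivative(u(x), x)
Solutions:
 u(x) = -sqrt(C1 + x^2)
 u(x) = sqrt(C1 + x^2)


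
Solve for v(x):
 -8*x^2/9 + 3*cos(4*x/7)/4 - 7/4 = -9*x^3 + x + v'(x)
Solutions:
 v(x) = C1 + 9*x^4/4 - 8*x^3/27 - x^2/2 - 7*x/4 + 21*sin(4*x/7)/16


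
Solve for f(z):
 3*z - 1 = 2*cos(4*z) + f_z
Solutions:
 f(z) = C1 + 3*z^2/2 - z - sin(4*z)/2


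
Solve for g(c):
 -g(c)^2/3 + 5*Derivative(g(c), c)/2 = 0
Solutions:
 g(c) = -15/(C1 + 2*c)


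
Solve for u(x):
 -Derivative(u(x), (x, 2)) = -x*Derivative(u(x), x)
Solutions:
 u(x) = C1 + C2*erfi(sqrt(2)*x/2)


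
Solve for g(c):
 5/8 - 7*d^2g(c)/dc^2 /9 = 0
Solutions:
 g(c) = C1 + C2*c + 45*c^2/112


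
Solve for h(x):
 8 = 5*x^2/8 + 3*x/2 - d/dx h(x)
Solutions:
 h(x) = C1 + 5*x^3/24 + 3*x^2/4 - 8*x


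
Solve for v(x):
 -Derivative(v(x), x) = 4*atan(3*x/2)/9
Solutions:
 v(x) = C1 - 4*x*atan(3*x/2)/9 + 4*log(9*x^2 + 4)/27


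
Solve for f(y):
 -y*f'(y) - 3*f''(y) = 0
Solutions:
 f(y) = C1 + C2*erf(sqrt(6)*y/6)


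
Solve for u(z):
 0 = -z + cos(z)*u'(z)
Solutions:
 u(z) = C1 + Integral(z/cos(z), z)


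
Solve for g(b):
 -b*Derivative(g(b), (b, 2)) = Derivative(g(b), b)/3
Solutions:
 g(b) = C1 + C2*b^(2/3)


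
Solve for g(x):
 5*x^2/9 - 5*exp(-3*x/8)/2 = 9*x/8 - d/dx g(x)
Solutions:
 g(x) = C1 - 5*x^3/27 + 9*x^2/16 - 20*exp(-3*x/8)/3


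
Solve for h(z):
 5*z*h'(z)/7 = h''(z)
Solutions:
 h(z) = C1 + C2*erfi(sqrt(70)*z/14)


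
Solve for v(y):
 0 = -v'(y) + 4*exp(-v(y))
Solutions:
 v(y) = log(C1 + 4*y)


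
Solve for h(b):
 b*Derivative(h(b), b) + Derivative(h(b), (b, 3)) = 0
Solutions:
 h(b) = C1 + Integral(C2*airyai(-b) + C3*airybi(-b), b)


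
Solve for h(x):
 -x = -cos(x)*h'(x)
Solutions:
 h(x) = C1 + Integral(x/cos(x), x)


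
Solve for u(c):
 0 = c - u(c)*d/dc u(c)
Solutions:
 u(c) = -sqrt(C1 + c^2)
 u(c) = sqrt(C1 + c^2)


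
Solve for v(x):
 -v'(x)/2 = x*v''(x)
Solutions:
 v(x) = C1 + C2*sqrt(x)


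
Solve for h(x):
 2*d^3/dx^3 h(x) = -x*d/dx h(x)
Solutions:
 h(x) = C1 + Integral(C2*airyai(-2^(2/3)*x/2) + C3*airybi(-2^(2/3)*x/2), x)


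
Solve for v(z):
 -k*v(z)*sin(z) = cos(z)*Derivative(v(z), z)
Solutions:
 v(z) = C1*exp(k*log(cos(z)))


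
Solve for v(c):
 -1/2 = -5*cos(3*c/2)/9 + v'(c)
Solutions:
 v(c) = C1 - c/2 + 10*sin(3*c/2)/27


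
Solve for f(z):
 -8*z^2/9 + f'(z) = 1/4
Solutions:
 f(z) = C1 + 8*z^3/27 + z/4


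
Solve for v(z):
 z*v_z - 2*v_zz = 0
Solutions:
 v(z) = C1 + C2*erfi(z/2)


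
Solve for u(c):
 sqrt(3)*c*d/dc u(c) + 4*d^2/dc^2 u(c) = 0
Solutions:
 u(c) = C1 + C2*erf(sqrt(2)*3^(1/4)*c/4)


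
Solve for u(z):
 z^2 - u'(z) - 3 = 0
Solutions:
 u(z) = C1 + z^3/3 - 3*z


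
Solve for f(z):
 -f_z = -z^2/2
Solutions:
 f(z) = C1 + z^3/6


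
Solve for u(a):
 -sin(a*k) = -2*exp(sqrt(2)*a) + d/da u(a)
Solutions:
 u(a) = C1 + sqrt(2)*exp(sqrt(2)*a) + cos(a*k)/k


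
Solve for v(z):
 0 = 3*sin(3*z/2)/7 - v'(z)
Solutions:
 v(z) = C1 - 2*cos(3*z/2)/7


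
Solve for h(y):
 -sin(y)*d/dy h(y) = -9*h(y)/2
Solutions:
 h(y) = C1*(cos(y) - 1)^(1/4)*(cos(y)^2 - 2*cos(y) + 1)/((cos(y) + 1)^(1/4)*(cos(y)^2 + 2*cos(y) + 1))


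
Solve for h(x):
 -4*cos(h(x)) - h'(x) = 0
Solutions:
 h(x) = pi - asin((C1 + exp(8*x))/(C1 - exp(8*x)))
 h(x) = asin((C1 + exp(8*x))/(C1 - exp(8*x)))


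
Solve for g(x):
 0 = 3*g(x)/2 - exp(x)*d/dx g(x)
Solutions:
 g(x) = C1*exp(-3*exp(-x)/2)


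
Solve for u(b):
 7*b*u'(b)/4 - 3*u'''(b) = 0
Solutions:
 u(b) = C1 + Integral(C2*airyai(126^(1/3)*b/6) + C3*airybi(126^(1/3)*b/6), b)


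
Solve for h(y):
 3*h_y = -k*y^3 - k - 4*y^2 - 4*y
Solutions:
 h(y) = C1 - k*y^4/12 - k*y/3 - 4*y^3/9 - 2*y^2/3


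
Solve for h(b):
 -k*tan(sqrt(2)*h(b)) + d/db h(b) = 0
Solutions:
 h(b) = sqrt(2)*(pi - asin(C1*exp(sqrt(2)*b*k)))/2
 h(b) = sqrt(2)*asin(C1*exp(sqrt(2)*b*k))/2


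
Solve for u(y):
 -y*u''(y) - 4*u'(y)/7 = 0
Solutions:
 u(y) = C1 + C2*y^(3/7)


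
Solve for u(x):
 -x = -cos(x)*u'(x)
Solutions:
 u(x) = C1 + Integral(x/cos(x), x)


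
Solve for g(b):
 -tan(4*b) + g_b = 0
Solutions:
 g(b) = C1 - log(cos(4*b))/4


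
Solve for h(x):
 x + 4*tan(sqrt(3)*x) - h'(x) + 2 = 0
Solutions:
 h(x) = C1 + x^2/2 + 2*x - 4*sqrt(3)*log(cos(sqrt(3)*x))/3


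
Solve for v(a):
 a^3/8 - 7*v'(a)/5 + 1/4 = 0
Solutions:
 v(a) = C1 + 5*a^4/224 + 5*a/28


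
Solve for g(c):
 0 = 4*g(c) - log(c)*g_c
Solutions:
 g(c) = C1*exp(4*li(c))


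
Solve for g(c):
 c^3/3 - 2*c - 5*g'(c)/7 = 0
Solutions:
 g(c) = C1 + 7*c^4/60 - 7*c^2/5


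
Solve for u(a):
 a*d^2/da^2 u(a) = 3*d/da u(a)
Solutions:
 u(a) = C1 + C2*a^4


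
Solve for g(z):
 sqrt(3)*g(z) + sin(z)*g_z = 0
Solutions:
 g(z) = C1*(cos(z) + 1)^(sqrt(3)/2)/(cos(z) - 1)^(sqrt(3)/2)


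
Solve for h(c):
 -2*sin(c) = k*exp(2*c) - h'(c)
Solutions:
 h(c) = C1 + k*exp(2*c)/2 - 2*cos(c)


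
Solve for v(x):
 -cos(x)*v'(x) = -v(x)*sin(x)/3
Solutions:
 v(x) = C1/cos(x)^(1/3)


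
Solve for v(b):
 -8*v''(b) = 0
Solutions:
 v(b) = C1 + C2*b


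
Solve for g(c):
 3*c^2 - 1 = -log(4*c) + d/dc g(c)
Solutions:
 g(c) = C1 + c^3 + c*log(c) - 2*c + c*log(4)


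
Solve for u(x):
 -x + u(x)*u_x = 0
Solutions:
 u(x) = -sqrt(C1 + x^2)
 u(x) = sqrt(C1 + x^2)


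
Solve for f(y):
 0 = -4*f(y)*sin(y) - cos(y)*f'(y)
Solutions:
 f(y) = C1*cos(y)^4


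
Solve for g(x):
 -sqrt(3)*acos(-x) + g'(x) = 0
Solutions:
 g(x) = C1 + sqrt(3)*(x*acos(-x) + sqrt(1 - x^2))


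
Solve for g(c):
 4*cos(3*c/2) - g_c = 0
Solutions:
 g(c) = C1 + 8*sin(3*c/2)/3


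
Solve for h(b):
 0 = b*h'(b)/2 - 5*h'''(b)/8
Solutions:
 h(b) = C1 + Integral(C2*airyai(10^(2/3)*b/5) + C3*airybi(10^(2/3)*b/5), b)


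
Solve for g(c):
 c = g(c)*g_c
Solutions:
 g(c) = -sqrt(C1 + c^2)
 g(c) = sqrt(C1 + c^2)


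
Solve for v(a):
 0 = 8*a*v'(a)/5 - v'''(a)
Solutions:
 v(a) = C1 + Integral(C2*airyai(2*5^(2/3)*a/5) + C3*airybi(2*5^(2/3)*a/5), a)


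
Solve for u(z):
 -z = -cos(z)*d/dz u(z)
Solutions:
 u(z) = C1 + Integral(z/cos(z), z)


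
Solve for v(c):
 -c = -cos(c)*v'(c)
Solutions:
 v(c) = C1 + Integral(c/cos(c), c)


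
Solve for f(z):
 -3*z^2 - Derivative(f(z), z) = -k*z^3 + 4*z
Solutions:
 f(z) = C1 + k*z^4/4 - z^3 - 2*z^2


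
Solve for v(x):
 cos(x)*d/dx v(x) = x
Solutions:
 v(x) = C1 + Integral(x/cos(x), x)


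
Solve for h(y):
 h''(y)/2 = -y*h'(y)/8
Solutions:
 h(y) = C1 + C2*erf(sqrt(2)*y/4)


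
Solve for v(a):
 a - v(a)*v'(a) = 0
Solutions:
 v(a) = -sqrt(C1 + a^2)
 v(a) = sqrt(C1 + a^2)


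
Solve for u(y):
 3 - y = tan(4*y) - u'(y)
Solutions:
 u(y) = C1 + y^2/2 - 3*y - log(cos(4*y))/4


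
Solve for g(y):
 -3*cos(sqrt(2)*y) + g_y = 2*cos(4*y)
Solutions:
 g(y) = C1 + sin(4*y)/2 + 3*sqrt(2)*sin(sqrt(2)*y)/2


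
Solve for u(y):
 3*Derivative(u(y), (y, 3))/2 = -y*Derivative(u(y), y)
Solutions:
 u(y) = C1 + Integral(C2*airyai(-2^(1/3)*3^(2/3)*y/3) + C3*airybi(-2^(1/3)*3^(2/3)*y/3), y)


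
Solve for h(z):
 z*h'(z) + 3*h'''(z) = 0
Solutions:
 h(z) = C1 + Integral(C2*airyai(-3^(2/3)*z/3) + C3*airybi(-3^(2/3)*z/3), z)


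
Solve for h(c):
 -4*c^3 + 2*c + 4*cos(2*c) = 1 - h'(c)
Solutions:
 h(c) = C1 + c^4 - c^2 + c - 2*sin(2*c)


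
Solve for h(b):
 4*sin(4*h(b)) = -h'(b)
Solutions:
 h(b) = -acos((-C1 - exp(32*b))/(C1 - exp(32*b)))/4 + pi/2
 h(b) = acos((-C1 - exp(32*b))/(C1 - exp(32*b)))/4


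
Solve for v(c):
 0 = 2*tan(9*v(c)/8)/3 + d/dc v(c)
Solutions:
 v(c) = -8*asin(C1*exp(-3*c/4))/9 + 8*pi/9
 v(c) = 8*asin(C1*exp(-3*c/4))/9


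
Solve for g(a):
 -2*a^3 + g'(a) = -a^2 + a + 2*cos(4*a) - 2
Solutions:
 g(a) = C1 + a^4/2 - a^3/3 + a^2/2 - 2*a + sin(4*a)/2


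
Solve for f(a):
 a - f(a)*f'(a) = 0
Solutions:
 f(a) = -sqrt(C1 + a^2)
 f(a) = sqrt(C1 + a^2)


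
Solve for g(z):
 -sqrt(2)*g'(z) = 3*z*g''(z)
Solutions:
 g(z) = C1 + C2*z^(1 - sqrt(2)/3)


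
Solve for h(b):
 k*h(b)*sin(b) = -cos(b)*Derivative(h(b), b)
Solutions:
 h(b) = C1*exp(k*log(cos(b)))


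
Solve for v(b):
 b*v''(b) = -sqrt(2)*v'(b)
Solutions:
 v(b) = C1 + C2*b^(1 - sqrt(2))


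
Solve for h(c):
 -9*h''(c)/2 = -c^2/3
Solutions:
 h(c) = C1 + C2*c + c^4/162


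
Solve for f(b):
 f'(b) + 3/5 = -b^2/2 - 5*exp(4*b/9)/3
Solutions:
 f(b) = C1 - b^3/6 - 3*b/5 - 15*exp(4*b/9)/4


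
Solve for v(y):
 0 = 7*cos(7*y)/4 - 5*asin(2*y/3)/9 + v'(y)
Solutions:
 v(y) = C1 + 5*y*asin(2*y/3)/9 + 5*sqrt(9 - 4*y^2)/18 - sin(7*y)/4


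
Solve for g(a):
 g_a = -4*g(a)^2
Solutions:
 g(a) = 1/(C1 + 4*a)


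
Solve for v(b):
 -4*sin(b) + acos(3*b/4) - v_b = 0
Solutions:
 v(b) = C1 + b*acos(3*b/4) - sqrt(16 - 9*b^2)/3 + 4*cos(b)


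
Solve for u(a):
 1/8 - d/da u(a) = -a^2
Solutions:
 u(a) = C1 + a^3/3 + a/8


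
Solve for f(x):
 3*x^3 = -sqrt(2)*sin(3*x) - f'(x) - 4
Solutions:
 f(x) = C1 - 3*x^4/4 - 4*x + sqrt(2)*cos(3*x)/3


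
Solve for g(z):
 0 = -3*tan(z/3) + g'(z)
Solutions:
 g(z) = C1 - 9*log(cos(z/3))


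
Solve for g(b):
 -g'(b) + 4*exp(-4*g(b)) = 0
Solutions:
 g(b) = log(-I*(C1 + 16*b)^(1/4))
 g(b) = log(I*(C1 + 16*b)^(1/4))
 g(b) = log(-(C1 + 16*b)^(1/4))
 g(b) = log(C1 + 16*b)/4


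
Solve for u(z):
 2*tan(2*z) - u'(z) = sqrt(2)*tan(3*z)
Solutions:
 u(z) = C1 - log(cos(2*z)) + sqrt(2)*log(cos(3*z))/3


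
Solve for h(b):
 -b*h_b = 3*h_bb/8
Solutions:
 h(b) = C1 + C2*erf(2*sqrt(3)*b/3)


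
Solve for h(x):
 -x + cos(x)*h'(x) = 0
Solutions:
 h(x) = C1 + Integral(x/cos(x), x)


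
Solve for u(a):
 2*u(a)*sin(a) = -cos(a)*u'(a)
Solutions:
 u(a) = C1*cos(a)^2


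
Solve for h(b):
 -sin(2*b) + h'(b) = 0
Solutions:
 h(b) = C1 - cos(2*b)/2


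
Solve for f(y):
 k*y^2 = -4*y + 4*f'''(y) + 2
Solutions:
 f(y) = C1 + C2*y + C3*y^2 + k*y^5/240 + y^4/24 - y^3/12


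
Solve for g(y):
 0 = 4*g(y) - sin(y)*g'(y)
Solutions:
 g(y) = C1*(cos(y)^2 - 2*cos(y) + 1)/(cos(y)^2 + 2*cos(y) + 1)


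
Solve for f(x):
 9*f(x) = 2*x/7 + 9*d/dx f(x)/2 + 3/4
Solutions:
 f(x) = C1*exp(2*x) + 2*x/63 + 25/252


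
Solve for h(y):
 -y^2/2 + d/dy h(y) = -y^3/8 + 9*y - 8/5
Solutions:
 h(y) = C1 - y^4/32 + y^3/6 + 9*y^2/2 - 8*y/5


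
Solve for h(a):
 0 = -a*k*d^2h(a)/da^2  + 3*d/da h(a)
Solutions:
 h(a) = C1 + a^(((re(k) + 3)*re(k) + im(k)^2)/(re(k)^2 + im(k)^2))*(C2*sin(3*log(a)*Abs(im(k))/(re(k)^2 + im(k)^2)) + C3*cos(3*log(a)*im(k)/(re(k)^2 + im(k)^2)))


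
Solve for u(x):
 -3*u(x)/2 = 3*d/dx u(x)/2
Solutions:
 u(x) = C1*exp(-x)


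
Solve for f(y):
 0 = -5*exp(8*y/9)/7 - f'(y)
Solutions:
 f(y) = C1 - 45*exp(8*y/9)/56


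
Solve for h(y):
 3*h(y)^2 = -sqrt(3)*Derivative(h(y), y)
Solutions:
 h(y) = 1/(C1 + sqrt(3)*y)


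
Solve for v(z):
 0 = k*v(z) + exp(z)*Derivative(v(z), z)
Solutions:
 v(z) = C1*exp(k*exp(-z))


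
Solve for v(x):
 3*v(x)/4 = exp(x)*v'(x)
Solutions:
 v(x) = C1*exp(-3*exp(-x)/4)


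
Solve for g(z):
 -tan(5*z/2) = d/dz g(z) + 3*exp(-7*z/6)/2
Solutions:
 g(z) = C1 - log(tan(5*z/2)^2 + 1)/5 + 9*exp(-7*z/6)/7


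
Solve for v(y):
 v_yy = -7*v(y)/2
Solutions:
 v(y) = C1*sin(sqrt(14)*y/2) + C2*cos(sqrt(14)*y/2)


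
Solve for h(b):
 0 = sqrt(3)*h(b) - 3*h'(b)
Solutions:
 h(b) = C1*exp(sqrt(3)*b/3)


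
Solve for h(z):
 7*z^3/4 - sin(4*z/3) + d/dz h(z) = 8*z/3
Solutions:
 h(z) = C1 - 7*z^4/16 + 4*z^2/3 - 3*cos(4*z/3)/4


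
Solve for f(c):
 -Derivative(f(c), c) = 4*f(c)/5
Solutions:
 f(c) = C1*exp(-4*c/5)


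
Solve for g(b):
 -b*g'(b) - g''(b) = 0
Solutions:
 g(b) = C1 + C2*erf(sqrt(2)*b/2)


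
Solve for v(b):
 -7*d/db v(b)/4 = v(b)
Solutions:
 v(b) = C1*exp(-4*b/7)


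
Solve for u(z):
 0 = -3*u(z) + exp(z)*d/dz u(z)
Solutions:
 u(z) = C1*exp(-3*exp(-z))


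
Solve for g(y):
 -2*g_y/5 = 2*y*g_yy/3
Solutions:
 g(y) = C1 + C2*y^(2/5)


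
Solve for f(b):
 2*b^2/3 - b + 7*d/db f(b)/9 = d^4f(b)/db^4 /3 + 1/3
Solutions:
 f(b) = C1 + C4*exp(3^(2/3)*7^(1/3)*b/3) - 2*b^3/7 + 9*b^2/14 + 3*b/7 + (C2*sin(3^(1/6)*7^(1/3)*b/2) + C3*cos(3^(1/6)*7^(1/3)*b/2))*exp(-3^(2/3)*7^(1/3)*b/6)


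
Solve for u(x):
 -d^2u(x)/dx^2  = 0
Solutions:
 u(x) = C1 + C2*x


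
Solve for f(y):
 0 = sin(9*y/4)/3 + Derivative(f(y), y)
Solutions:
 f(y) = C1 + 4*cos(9*y/4)/27


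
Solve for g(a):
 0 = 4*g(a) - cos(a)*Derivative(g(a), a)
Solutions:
 g(a) = C1*(sin(a)^2 + 2*sin(a) + 1)/(sin(a)^2 - 2*sin(a) + 1)


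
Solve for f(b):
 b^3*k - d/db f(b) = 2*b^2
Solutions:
 f(b) = C1 + b^4*k/4 - 2*b^3/3


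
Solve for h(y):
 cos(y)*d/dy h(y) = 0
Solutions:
 h(y) = C1


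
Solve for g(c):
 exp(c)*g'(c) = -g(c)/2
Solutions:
 g(c) = C1*exp(exp(-c)/2)


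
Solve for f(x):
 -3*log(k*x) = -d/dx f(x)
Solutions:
 f(x) = C1 + 3*x*log(k*x) - 3*x


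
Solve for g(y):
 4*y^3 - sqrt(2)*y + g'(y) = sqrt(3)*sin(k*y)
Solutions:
 g(y) = C1 - y^4 + sqrt(2)*y^2/2 - sqrt(3)*cos(k*y)/k


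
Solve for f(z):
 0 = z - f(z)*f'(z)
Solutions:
 f(z) = -sqrt(C1 + z^2)
 f(z) = sqrt(C1 + z^2)


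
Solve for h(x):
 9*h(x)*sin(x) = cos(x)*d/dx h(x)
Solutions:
 h(x) = C1/cos(x)^9


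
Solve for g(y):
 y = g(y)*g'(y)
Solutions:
 g(y) = -sqrt(C1 + y^2)
 g(y) = sqrt(C1 + y^2)


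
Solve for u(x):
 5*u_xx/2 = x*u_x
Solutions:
 u(x) = C1 + C2*erfi(sqrt(5)*x/5)


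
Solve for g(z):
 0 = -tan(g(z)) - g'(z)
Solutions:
 g(z) = pi - asin(C1*exp(-z))
 g(z) = asin(C1*exp(-z))


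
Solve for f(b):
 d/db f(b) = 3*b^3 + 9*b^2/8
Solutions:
 f(b) = C1 + 3*b^4/4 + 3*b^3/8


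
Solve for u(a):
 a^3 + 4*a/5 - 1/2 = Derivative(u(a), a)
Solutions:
 u(a) = C1 + a^4/4 + 2*a^2/5 - a/2


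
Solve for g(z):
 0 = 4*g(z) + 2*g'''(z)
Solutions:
 g(z) = C3*exp(-2^(1/3)*z) + (C1*sin(2^(1/3)*sqrt(3)*z/2) + C2*cos(2^(1/3)*sqrt(3)*z/2))*exp(2^(1/3)*z/2)


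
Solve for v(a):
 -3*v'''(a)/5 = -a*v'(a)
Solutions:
 v(a) = C1 + Integral(C2*airyai(3^(2/3)*5^(1/3)*a/3) + C3*airybi(3^(2/3)*5^(1/3)*a/3), a)


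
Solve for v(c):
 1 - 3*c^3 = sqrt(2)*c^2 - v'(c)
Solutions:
 v(c) = C1 + 3*c^4/4 + sqrt(2)*c^3/3 - c


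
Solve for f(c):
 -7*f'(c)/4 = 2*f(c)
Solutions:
 f(c) = C1*exp(-8*c/7)


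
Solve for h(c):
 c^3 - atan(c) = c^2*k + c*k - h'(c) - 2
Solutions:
 h(c) = C1 - c^4/4 + c^3*k/3 + c^2*k/2 + c*atan(c) - 2*c - log(c^2 + 1)/2


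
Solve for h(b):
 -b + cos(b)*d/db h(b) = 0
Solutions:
 h(b) = C1 + Integral(b/cos(b), b)


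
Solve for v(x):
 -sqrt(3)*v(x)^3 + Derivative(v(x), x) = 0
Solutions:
 v(x) = -sqrt(2)*sqrt(-1/(C1 + sqrt(3)*x))/2
 v(x) = sqrt(2)*sqrt(-1/(C1 + sqrt(3)*x))/2


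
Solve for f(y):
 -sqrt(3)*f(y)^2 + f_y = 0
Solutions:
 f(y) = -1/(C1 + sqrt(3)*y)


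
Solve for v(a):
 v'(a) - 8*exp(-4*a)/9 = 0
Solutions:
 v(a) = C1 - 2*exp(-4*a)/9


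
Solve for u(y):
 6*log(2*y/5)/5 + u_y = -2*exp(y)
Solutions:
 u(y) = C1 - 6*y*log(y)/5 + 6*y*(-log(2) + 1 + log(5))/5 - 2*exp(y)


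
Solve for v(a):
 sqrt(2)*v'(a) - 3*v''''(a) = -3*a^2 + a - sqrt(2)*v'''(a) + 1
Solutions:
 v(a) = C1 + C2*exp(a*(-2^(2/3)*(9*sqrt(1506) + 247*sqrt(2))^(1/3) - 4*2^(1/3)/(9*sqrt(1506) + 247*sqrt(2))^(1/3) + 4*sqrt(2))/36)*sin(2^(1/3)*sqrt(3)*a*(-2^(1/3)*(9*sqrt(1506) + 247*sqrt(2))^(1/3) + 4/(9*sqrt(1506) + 247*sqrt(2))^(1/3))/36) + C3*exp(a*(-2^(2/3)*(9*sqrt(1506) + 247*sqrt(2))^(1/3) - 4*2^(1/3)/(9*sqrt(1506) + 247*sqrt(2))^(1/3) + 4*sqrt(2))/36)*cos(2^(1/3)*sqrt(3)*a*(-2^(1/3)*(9*sqrt(1506) + 247*sqrt(2))^(1/3) + 4/(9*sqrt(1506) + 247*sqrt(2))^(1/3))/36) + C4*exp(a*(4*2^(1/3)/(9*sqrt(1506) + 247*sqrt(2))^(1/3) + 2*sqrt(2) + 2^(2/3)*(9*sqrt(1506) + 247*sqrt(2))^(1/3))/18) - sqrt(2)*a^3/2 + sqrt(2)*a^2/4 + 7*sqrt(2)*a/2


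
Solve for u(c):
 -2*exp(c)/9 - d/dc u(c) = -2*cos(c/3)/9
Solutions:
 u(c) = C1 - 2*exp(c)/9 + 2*sin(c/3)/3


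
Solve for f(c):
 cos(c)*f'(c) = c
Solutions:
 f(c) = C1 + Integral(c/cos(c), c)


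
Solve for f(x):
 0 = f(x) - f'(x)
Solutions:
 f(x) = C1*exp(x)


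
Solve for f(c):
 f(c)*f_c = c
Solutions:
 f(c) = -sqrt(C1 + c^2)
 f(c) = sqrt(C1 + c^2)


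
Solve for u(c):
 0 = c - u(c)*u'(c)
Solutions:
 u(c) = -sqrt(C1 + c^2)
 u(c) = sqrt(C1 + c^2)


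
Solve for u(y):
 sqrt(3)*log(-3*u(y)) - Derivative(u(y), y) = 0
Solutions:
 -sqrt(3)*Integral(1/(log(-_y) + log(3)), (_y, u(y)))/3 = C1 - y


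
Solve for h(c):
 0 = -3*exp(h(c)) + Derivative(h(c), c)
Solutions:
 h(c) = log(-1/(C1 + 3*c))


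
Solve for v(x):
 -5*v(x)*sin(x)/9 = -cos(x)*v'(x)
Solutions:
 v(x) = C1/cos(x)^(5/9)


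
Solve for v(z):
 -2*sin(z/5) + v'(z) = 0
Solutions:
 v(z) = C1 - 10*cos(z/5)


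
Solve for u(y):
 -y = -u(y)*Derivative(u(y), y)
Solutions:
 u(y) = -sqrt(C1 + y^2)
 u(y) = sqrt(C1 + y^2)


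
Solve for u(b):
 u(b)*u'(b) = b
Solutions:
 u(b) = -sqrt(C1 + b^2)
 u(b) = sqrt(C1 + b^2)


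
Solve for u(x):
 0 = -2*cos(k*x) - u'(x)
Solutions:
 u(x) = C1 - 2*sin(k*x)/k


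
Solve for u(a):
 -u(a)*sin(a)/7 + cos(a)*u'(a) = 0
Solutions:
 u(a) = C1/cos(a)^(1/7)


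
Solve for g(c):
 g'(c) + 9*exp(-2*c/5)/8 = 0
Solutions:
 g(c) = C1 + 45*exp(-2*c/5)/16


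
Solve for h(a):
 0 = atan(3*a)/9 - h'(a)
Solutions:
 h(a) = C1 + a*atan(3*a)/9 - log(9*a^2 + 1)/54


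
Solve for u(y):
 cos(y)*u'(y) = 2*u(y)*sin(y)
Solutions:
 u(y) = C1/cos(y)^2


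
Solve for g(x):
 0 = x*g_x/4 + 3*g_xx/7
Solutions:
 g(x) = C1 + C2*erf(sqrt(42)*x/12)


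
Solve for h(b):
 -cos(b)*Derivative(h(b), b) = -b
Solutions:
 h(b) = C1 + Integral(b/cos(b), b)


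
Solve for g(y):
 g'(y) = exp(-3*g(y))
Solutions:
 g(y) = log(C1 + 3*y)/3
 g(y) = log((-3^(1/3) - 3^(5/6)*I)*(C1 + y)^(1/3)/2)
 g(y) = log((-3^(1/3) + 3^(5/6)*I)*(C1 + y)^(1/3)/2)


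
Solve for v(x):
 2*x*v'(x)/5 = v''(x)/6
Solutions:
 v(x) = C1 + C2*erfi(sqrt(30)*x/5)


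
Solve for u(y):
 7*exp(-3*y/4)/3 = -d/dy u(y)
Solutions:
 u(y) = C1 + 28*exp(-3*y/4)/9


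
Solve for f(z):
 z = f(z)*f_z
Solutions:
 f(z) = -sqrt(C1 + z^2)
 f(z) = sqrt(C1 + z^2)


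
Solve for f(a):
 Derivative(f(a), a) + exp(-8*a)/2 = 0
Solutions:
 f(a) = C1 + exp(-8*a)/16


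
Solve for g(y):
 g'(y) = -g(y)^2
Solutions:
 g(y) = 1/(C1 + y)


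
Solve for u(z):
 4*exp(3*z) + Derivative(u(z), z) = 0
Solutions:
 u(z) = C1 - 4*exp(3*z)/3


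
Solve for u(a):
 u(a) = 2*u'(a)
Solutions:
 u(a) = C1*exp(a/2)


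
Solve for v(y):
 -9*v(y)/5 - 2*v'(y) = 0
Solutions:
 v(y) = C1*exp(-9*y/10)


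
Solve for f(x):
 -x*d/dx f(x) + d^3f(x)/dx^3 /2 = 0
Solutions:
 f(x) = C1 + Integral(C2*airyai(2^(1/3)*x) + C3*airybi(2^(1/3)*x), x)


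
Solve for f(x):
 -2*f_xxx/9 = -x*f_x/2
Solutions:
 f(x) = C1 + Integral(C2*airyai(2^(1/3)*3^(2/3)*x/2) + C3*airybi(2^(1/3)*3^(2/3)*x/2), x)


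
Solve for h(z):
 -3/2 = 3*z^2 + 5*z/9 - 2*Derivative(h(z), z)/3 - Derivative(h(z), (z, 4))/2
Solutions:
 h(z) = C1 + C4*exp(-6^(2/3)*z/3) + 3*z^3/2 + 5*z^2/12 + 9*z/4 + (C2*sin(2^(2/3)*3^(1/6)*z/2) + C3*cos(2^(2/3)*3^(1/6)*z/2))*exp(6^(2/3)*z/6)


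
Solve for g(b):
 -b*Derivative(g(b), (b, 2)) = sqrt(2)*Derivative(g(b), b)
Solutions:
 g(b) = C1 + C2*b^(1 - sqrt(2))


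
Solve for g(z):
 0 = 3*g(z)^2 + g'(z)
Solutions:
 g(z) = 1/(C1 + 3*z)


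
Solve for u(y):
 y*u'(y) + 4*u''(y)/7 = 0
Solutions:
 u(y) = C1 + C2*erf(sqrt(14)*y/4)


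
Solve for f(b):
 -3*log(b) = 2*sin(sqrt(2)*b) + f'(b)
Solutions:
 f(b) = C1 - 3*b*log(b) + 3*b + sqrt(2)*cos(sqrt(2)*b)


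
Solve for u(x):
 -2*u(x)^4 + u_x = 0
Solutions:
 u(x) = (-1/(C1 + 6*x))^(1/3)
 u(x) = (-1/(C1 + 2*x))^(1/3)*(-3^(2/3) - 3*3^(1/6)*I)/6
 u(x) = (-1/(C1 + 2*x))^(1/3)*(-3^(2/3) + 3*3^(1/6)*I)/6


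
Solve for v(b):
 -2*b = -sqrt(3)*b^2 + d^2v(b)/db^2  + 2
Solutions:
 v(b) = C1 + C2*b + sqrt(3)*b^4/12 - b^3/3 - b^2


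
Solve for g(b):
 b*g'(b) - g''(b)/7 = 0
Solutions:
 g(b) = C1 + C2*erfi(sqrt(14)*b/2)


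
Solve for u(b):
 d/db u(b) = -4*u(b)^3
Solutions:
 u(b) = -sqrt(2)*sqrt(-1/(C1 - 4*b))/2
 u(b) = sqrt(2)*sqrt(-1/(C1 - 4*b))/2


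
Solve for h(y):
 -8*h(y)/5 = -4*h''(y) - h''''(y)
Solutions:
 h(y) = C1*exp(-y*sqrt(-2 + 2*sqrt(35)/5)) + C2*exp(y*sqrt(-2 + 2*sqrt(35)/5)) + C3*sin(y*sqrt(2 + 2*sqrt(35)/5)) + C4*cos(y*sqrt(2 + 2*sqrt(35)/5))


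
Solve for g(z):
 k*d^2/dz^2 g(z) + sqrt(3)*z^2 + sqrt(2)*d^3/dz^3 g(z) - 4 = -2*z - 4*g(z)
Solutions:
 g(z) = C1*exp(-z*(2^(5/6)*k^2/(2*(k^3/4 + sqrt(-k^6 + (k^3 + 108)^2)/4 + 27)^(1/3)) + sqrt(2)*k + 2*2^(1/6)*(k^3/4 + sqrt(-k^6 + (k^3 + 108)^2)/4 + 27)^(1/3))/6) + C2*exp(z*(-2^(5/6)*k^2/((-1 + sqrt(3)*I)*(k^3/4 + sqrt(-k^6 + (k^3 + 108)^2)/4 + 27)^(1/3)) - sqrt(2)*k + 2^(1/6)*(k^3/4 + sqrt(-k^6 + (k^3 + 108)^2)/4 + 27)^(1/3) - 2^(1/6)*sqrt(3)*I*(k^3/4 + sqrt(-k^6 + (k^3 + 108)^2)/4 + 27)^(1/3))/6) + C3*exp(z*(2^(5/6)*k^2/((1 + sqrt(3)*I)*(k^3/4 + sqrt(-k^6 + (k^3 + 108)^2)/4 + 27)^(1/3)) - sqrt(2)*k + 2^(1/6)*(k^3/4 + sqrt(-k^6 + (k^3 + 108)^2)/4 + 27)^(1/3) + 2^(1/6)*sqrt(3)*I*(k^3/4 + sqrt(-k^6 + (k^3 + 108)^2)/4 + 27)^(1/3))/6) + sqrt(3)*k/8 - sqrt(3)*z^2/4 - z/2 + 1


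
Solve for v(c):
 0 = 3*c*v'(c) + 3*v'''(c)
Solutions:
 v(c) = C1 + Integral(C2*airyai(-c) + C3*airybi(-c), c)


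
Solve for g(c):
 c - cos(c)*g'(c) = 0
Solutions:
 g(c) = C1 + Integral(c/cos(c), c)


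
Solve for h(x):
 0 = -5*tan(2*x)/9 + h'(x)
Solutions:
 h(x) = C1 - 5*log(cos(2*x))/18


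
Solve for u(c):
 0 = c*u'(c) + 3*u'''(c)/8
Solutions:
 u(c) = C1 + Integral(C2*airyai(-2*3^(2/3)*c/3) + C3*airybi(-2*3^(2/3)*c/3), c)


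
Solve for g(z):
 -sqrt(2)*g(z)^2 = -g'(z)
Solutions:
 g(z) = -1/(C1 + sqrt(2)*z)


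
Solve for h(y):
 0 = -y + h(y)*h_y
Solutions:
 h(y) = -sqrt(C1 + y^2)
 h(y) = sqrt(C1 + y^2)


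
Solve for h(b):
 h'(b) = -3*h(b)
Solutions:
 h(b) = C1*exp(-3*b)


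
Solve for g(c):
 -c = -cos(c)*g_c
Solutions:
 g(c) = C1 + Integral(c/cos(c), c)


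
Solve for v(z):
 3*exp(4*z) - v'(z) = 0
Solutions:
 v(z) = C1 + 3*exp(4*z)/4


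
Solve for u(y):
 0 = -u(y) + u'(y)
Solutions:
 u(y) = C1*exp(y)


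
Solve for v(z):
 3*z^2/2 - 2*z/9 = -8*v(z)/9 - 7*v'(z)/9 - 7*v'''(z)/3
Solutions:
 v(z) = C1*exp(7^(1/3)*z*(-7/(36 + sqrt(1345))^(1/3) + 7^(1/3)*(36 + sqrt(1345))^(1/3))/42)*sin(sqrt(3)*7^(1/3)*z*(7/(36 + sqrt(1345))^(1/3) + 7^(1/3)*(36 + sqrt(1345))^(1/3))/42) + C2*exp(7^(1/3)*z*(-7/(36 + sqrt(1345))^(1/3) + 7^(1/3)*(36 + sqrt(1345))^(1/3))/42)*cos(sqrt(3)*7^(1/3)*z*(7/(36 + sqrt(1345))^(1/3) + 7^(1/3)*(36 + sqrt(1345))^(1/3))/42) + C3*exp(-7^(1/3)*z*(-7/(36 + sqrt(1345))^(1/3) + 7^(1/3)*(36 + sqrt(1345))^(1/3))/21) - 27*z^2/16 + 205*z/64 - 1435/512


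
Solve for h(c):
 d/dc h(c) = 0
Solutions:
 h(c) = C1


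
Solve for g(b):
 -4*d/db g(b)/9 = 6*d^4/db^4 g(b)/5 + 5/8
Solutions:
 g(b) = C1 + C4*exp(-10^(1/3)*b/3) - 45*b/32 + (C2*sin(10^(1/3)*sqrt(3)*b/6) + C3*cos(10^(1/3)*sqrt(3)*b/6))*exp(10^(1/3)*b/6)


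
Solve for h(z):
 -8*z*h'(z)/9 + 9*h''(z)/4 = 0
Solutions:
 h(z) = C1 + C2*erfi(4*z/9)


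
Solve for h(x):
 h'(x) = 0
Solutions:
 h(x) = C1


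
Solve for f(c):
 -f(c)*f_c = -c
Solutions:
 f(c) = -sqrt(C1 + c^2)
 f(c) = sqrt(C1 + c^2)


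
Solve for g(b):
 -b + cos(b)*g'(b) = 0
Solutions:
 g(b) = C1 + Integral(b/cos(b), b)


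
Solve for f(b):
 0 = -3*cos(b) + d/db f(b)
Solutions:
 f(b) = C1 + 3*sin(b)


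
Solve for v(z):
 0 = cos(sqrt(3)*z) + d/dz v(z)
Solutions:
 v(z) = C1 - sqrt(3)*sin(sqrt(3)*z)/3


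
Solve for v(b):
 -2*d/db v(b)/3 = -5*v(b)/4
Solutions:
 v(b) = C1*exp(15*b/8)


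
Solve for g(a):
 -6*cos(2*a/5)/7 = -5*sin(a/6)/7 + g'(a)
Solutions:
 g(a) = C1 - 15*sin(2*a/5)/7 - 30*cos(a/6)/7


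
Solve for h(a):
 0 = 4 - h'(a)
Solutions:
 h(a) = C1 + 4*a


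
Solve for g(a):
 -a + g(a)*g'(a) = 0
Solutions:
 g(a) = -sqrt(C1 + a^2)
 g(a) = sqrt(C1 + a^2)


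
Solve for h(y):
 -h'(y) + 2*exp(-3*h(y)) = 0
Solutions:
 h(y) = log(C1 + 6*y)/3
 h(y) = log((-3^(1/3) - 3^(5/6)*I)*(C1 + 2*y)^(1/3)/2)
 h(y) = log((-3^(1/3) + 3^(5/6)*I)*(C1 + 2*y)^(1/3)/2)


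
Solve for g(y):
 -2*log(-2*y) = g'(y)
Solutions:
 g(y) = C1 - 2*y*log(-y) + 2*y*(1 - log(2))


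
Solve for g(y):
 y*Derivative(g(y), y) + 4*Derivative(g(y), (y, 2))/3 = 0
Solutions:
 g(y) = C1 + C2*erf(sqrt(6)*y/4)


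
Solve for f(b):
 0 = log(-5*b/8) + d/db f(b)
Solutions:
 f(b) = C1 - b*log(-b) + b*(-log(5) + 1 + 3*log(2))


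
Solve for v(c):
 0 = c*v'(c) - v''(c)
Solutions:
 v(c) = C1 + C2*erfi(sqrt(2)*c/2)


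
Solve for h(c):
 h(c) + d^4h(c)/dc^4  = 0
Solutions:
 h(c) = (C1*sin(sqrt(2)*c/2) + C2*cos(sqrt(2)*c/2))*exp(-sqrt(2)*c/2) + (C3*sin(sqrt(2)*c/2) + C4*cos(sqrt(2)*c/2))*exp(sqrt(2)*c/2)


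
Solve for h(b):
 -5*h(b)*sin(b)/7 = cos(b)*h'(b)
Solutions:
 h(b) = C1*cos(b)^(5/7)


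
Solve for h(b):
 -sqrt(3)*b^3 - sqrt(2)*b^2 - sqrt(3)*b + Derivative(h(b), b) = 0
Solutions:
 h(b) = C1 + sqrt(3)*b^4/4 + sqrt(2)*b^3/3 + sqrt(3)*b^2/2


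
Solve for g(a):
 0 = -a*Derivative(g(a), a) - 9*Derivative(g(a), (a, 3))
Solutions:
 g(a) = C1 + Integral(C2*airyai(-3^(1/3)*a/3) + C3*airybi(-3^(1/3)*a/3), a)


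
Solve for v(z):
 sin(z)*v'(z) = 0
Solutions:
 v(z) = C1


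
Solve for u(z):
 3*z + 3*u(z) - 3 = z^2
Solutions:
 u(z) = z^2/3 - z + 1


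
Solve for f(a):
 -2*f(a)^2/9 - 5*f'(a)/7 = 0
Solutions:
 f(a) = 45/(C1 + 14*a)


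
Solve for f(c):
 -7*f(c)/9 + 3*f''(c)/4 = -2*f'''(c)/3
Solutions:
 f(c) = C1*exp(-c*(27*3^(1/3)/(16*sqrt(2569) + 815)^(1/3) + 18 + 3^(2/3)*(16*sqrt(2569) + 815)^(1/3))/48)*sin(3^(1/6)*c*(-(16*sqrt(2569) + 815)^(1/3) + 9*3^(2/3)/(16*sqrt(2569) + 815)^(1/3))/16) + C2*exp(-c*(27*3^(1/3)/(16*sqrt(2569) + 815)^(1/3) + 18 + 3^(2/3)*(16*sqrt(2569) + 815)^(1/3))/48)*cos(3^(1/6)*c*(-(16*sqrt(2569) + 815)^(1/3) + 9*3^(2/3)/(16*sqrt(2569) + 815)^(1/3))/16) + C3*exp(c*(-9 + 27*3^(1/3)/(16*sqrt(2569) + 815)^(1/3) + 3^(2/3)*(16*sqrt(2569) + 815)^(1/3))/24)


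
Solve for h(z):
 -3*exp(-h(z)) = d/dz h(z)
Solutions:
 h(z) = log(C1 - 3*z)


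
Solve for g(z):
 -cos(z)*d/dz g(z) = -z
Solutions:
 g(z) = C1 + Integral(z/cos(z), z)


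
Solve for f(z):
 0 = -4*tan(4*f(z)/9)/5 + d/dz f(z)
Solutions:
 f(z) = -9*asin(C1*exp(16*z/45))/4 + 9*pi/4
 f(z) = 9*asin(C1*exp(16*z/45))/4


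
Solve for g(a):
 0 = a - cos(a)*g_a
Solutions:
 g(a) = C1 + Integral(a/cos(a), a)


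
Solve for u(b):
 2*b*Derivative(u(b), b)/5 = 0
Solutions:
 u(b) = C1


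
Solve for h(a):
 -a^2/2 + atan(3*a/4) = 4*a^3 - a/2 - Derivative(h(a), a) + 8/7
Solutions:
 h(a) = C1 + a^4 + a^3/6 - a^2/4 - a*atan(3*a/4) + 8*a/7 + 2*log(9*a^2 + 16)/3


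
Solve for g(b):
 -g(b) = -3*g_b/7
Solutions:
 g(b) = C1*exp(7*b/3)


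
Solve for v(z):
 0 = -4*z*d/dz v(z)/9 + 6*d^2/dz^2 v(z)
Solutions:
 v(z) = C1 + C2*erfi(sqrt(3)*z/9)


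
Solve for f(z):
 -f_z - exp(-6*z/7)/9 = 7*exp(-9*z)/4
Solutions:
 f(z) = C1 + 7*exp(-9*z)/36 + 7*exp(-6*z/7)/54


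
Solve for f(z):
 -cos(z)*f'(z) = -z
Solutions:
 f(z) = C1 + Integral(z/cos(z), z)


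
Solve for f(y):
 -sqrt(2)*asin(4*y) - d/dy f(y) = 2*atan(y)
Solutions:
 f(y) = C1 - 2*y*atan(y) - sqrt(2)*(y*asin(4*y) + sqrt(1 - 16*y^2)/4) + log(y^2 + 1)


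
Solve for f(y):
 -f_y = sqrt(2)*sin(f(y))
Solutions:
 f(y) = -acos((-C1 - exp(2*sqrt(2)*y))/(C1 - exp(2*sqrt(2)*y))) + 2*pi
 f(y) = acos((-C1 - exp(2*sqrt(2)*y))/(C1 - exp(2*sqrt(2)*y)))


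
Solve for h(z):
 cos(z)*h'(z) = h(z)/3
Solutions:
 h(z) = C1*(sin(z) + 1)^(1/6)/(sin(z) - 1)^(1/6)


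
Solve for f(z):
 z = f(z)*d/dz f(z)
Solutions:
 f(z) = -sqrt(C1 + z^2)
 f(z) = sqrt(C1 + z^2)


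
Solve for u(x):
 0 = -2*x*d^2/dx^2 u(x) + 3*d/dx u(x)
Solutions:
 u(x) = C1 + C2*x^(5/2)


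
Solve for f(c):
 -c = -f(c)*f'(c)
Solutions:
 f(c) = -sqrt(C1 + c^2)
 f(c) = sqrt(C1 + c^2)


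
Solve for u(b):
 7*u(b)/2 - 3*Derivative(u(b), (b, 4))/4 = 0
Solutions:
 u(b) = C1*exp(-14^(1/4)*3^(3/4)*b/3) + C2*exp(14^(1/4)*3^(3/4)*b/3) + C3*sin(14^(1/4)*3^(3/4)*b/3) + C4*cos(14^(1/4)*3^(3/4)*b/3)


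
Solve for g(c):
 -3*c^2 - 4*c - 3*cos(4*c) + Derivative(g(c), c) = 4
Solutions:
 g(c) = C1 + c^3 + 2*c^2 + 4*c + 3*sin(4*c)/4


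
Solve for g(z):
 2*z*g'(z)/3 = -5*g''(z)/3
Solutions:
 g(z) = C1 + C2*erf(sqrt(5)*z/5)


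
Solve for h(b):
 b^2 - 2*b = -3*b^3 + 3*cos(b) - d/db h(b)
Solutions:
 h(b) = C1 - 3*b^4/4 - b^3/3 + b^2 + 3*sin(b)


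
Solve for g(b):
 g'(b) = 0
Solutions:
 g(b) = C1


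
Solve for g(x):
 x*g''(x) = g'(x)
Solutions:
 g(x) = C1 + C2*x^2


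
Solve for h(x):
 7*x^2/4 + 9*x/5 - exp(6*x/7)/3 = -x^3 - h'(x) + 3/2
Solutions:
 h(x) = C1 - x^4/4 - 7*x^3/12 - 9*x^2/10 + 3*x/2 + 7*exp(6*x/7)/18


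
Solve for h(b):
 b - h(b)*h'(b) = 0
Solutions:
 h(b) = -sqrt(C1 + b^2)
 h(b) = sqrt(C1 + b^2)


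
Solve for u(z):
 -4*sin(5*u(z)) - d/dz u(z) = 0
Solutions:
 u(z) = -acos((-C1 - exp(40*z))/(C1 - exp(40*z)))/5 + 2*pi/5
 u(z) = acos((-C1 - exp(40*z))/(C1 - exp(40*z)))/5


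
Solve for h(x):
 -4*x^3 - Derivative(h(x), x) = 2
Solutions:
 h(x) = C1 - x^4 - 2*x


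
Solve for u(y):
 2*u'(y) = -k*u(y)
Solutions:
 u(y) = C1*exp(-k*y/2)


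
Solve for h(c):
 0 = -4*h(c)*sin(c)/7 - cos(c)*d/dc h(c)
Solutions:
 h(c) = C1*cos(c)^(4/7)


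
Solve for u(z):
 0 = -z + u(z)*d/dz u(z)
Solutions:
 u(z) = -sqrt(C1 + z^2)
 u(z) = sqrt(C1 + z^2)


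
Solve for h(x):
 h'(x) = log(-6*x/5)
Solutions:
 h(x) = C1 + x*log(-x) + x*(-log(5) - 1 + log(6))


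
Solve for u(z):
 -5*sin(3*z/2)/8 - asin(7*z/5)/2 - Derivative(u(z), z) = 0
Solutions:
 u(z) = C1 - z*asin(7*z/5)/2 - sqrt(25 - 49*z^2)/14 + 5*cos(3*z/2)/12


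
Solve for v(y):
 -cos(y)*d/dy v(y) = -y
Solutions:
 v(y) = C1 + Integral(y/cos(y), y)


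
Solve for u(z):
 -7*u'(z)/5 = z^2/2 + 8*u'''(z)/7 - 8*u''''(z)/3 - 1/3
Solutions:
 u(z) = C1 + C2*exp(z*(-10^(2/3)*(49*sqrt(22089) + 7283)^(1/3) - 40*10^(1/3)/(49*sqrt(22089) + 7283)^(1/3) + 40)/280)*sin(10^(1/3)*sqrt(3)*z*(-10^(1/3)*(49*sqrt(22089) + 7283)^(1/3) + 40/(49*sqrt(22089) + 7283)^(1/3))/280) + C3*exp(z*(-10^(2/3)*(49*sqrt(22089) + 7283)^(1/3) - 40*10^(1/3)/(49*sqrt(22089) + 7283)^(1/3) + 40)/280)*cos(10^(1/3)*sqrt(3)*z*(-10^(1/3)*(49*sqrt(22089) + 7283)^(1/3) + 40/(49*sqrt(22089) + 7283)^(1/3))/280) + C4*exp(z*(40*10^(1/3)/(49*sqrt(22089) + 7283)^(1/3) + 20 + 10^(2/3)*(49*sqrt(22089) + 7283)^(1/3))/140) - 5*z^3/42 + 845*z/1029


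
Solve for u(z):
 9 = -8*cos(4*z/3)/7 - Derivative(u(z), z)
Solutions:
 u(z) = C1 - 9*z - 6*sin(4*z/3)/7


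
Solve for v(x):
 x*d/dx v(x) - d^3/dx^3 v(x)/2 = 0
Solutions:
 v(x) = C1 + Integral(C2*airyai(2^(1/3)*x) + C3*airybi(2^(1/3)*x), x)


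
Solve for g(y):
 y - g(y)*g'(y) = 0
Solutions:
 g(y) = -sqrt(C1 + y^2)
 g(y) = sqrt(C1 + y^2)


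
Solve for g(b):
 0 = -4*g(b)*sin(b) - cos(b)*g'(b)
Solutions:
 g(b) = C1*cos(b)^4


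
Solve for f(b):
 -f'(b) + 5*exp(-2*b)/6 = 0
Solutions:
 f(b) = C1 - 5*exp(-2*b)/12


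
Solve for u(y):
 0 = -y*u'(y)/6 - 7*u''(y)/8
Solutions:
 u(y) = C1 + C2*erf(sqrt(42)*y/21)


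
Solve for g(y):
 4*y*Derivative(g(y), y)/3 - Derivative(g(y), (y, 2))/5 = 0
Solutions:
 g(y) = C1 + C2*erfi(sqrt(30)*y/3)


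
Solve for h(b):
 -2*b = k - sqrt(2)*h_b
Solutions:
 h(b) = C1 + sqrt(2)*b^2/2 + sqrt(2)*b*k/2


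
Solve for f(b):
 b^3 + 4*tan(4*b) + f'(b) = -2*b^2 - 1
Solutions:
 f(b) = C1 - b^4/4 - 2*b^3/3 - b + log(cos(4*b))


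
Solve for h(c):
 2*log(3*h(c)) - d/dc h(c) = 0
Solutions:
 -Integral(1/(log(_y) + log(3)), (_y, h(c)))/2 = C1 - c


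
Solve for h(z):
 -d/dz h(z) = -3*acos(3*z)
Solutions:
 h(z) = C1 + 3*z*acos(3*z) - sqrt(1 - 9*z^2)


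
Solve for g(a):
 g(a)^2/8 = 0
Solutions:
 g(a) = 0


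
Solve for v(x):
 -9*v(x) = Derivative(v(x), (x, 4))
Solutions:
 v(x) = (C1*sin(sqrt(6)*x/2) + C2*cos(sqrt(6)*x/2))*exp(-sqrt(6)*x/2) + (C3*sin(sqrt(6)*x/2) + C4*cos(sqrt(6)*x/2))*exp(sqrt(6)*x/2)


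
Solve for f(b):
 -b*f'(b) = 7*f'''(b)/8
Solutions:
 f(b) = C1 + Integral(C2*airyai(-2*7^(2/3)*b/7) + C3*airybi(-2*7^(2/3)*b/7), b)


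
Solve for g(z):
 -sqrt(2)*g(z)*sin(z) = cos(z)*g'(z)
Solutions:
 g(z) = C1*cos(z)^(sqrt(2))


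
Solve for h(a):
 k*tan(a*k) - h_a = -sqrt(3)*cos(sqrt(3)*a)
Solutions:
 h(a) = C1 + k*Piecewise((-log(cos(a*k))/k, Ne(k, 0)), (0, True)) + sin(sqrt(3)*a)


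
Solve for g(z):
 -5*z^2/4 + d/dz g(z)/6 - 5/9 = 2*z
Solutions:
 g(z) = C1 + 5*z^3/2 + 6*z^2 + 10*z/3


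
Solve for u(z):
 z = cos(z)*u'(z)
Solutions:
 u(z) = C1 + Integral(z/cos(z), z)


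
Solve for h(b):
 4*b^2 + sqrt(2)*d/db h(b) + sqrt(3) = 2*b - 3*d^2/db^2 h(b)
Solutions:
 h(b) = C1 + C2*exp(-sqrt(2)*b/3) - 2*sqrt(2)*b^3/3 + sqrt(2)*b^2/2 + 6*b^2 - 18*sqrt(2)*b - 3*b - sqrt(6)*b/2


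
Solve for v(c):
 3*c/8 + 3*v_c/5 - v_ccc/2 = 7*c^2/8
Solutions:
 v(c) = C1 + C2*exp(-sqrt(30)*c/5) + C3*exp(sqrt(30)*c/5) + 35*c^3/72 - 5*c^2/16 + 175*c/72


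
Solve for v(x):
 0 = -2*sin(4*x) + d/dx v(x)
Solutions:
 v(x) = C1 - cos(4*x)/2


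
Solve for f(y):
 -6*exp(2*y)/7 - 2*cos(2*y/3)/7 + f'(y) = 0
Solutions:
 f(y) = C1 + 3*exp(2*y)/7 + 3*sin(2*y/3)/7
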